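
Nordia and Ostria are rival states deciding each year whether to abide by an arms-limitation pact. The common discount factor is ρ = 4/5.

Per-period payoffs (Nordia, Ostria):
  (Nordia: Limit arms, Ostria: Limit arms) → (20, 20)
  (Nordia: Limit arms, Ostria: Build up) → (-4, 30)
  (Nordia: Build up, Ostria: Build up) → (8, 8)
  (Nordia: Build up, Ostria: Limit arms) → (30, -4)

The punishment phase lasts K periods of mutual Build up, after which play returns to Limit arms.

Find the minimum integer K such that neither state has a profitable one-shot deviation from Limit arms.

2

Need Σ_{k=1}^{K} ρ^k ≥ (30−20)/(20−8) = 0.8333 at ρ = 4/5.
At K = 1 the sum is 0.8000 < 0.8333; at K = 2 it is 1.4400 ≥ 0.8333.
So the minimum punishment length is K = 2.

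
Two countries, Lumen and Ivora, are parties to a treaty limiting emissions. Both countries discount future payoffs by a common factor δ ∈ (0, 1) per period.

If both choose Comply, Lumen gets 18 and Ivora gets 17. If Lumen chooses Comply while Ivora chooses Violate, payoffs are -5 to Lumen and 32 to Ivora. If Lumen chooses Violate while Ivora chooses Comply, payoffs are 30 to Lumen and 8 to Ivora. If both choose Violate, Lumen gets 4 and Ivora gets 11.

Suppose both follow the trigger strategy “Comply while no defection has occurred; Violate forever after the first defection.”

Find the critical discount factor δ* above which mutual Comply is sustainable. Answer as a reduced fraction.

5/7

Lumen: cooperation gives 18 each period; deviation gives 30 once then 4 forever.
  18/(1−δ) ≥ 30 + 4δ/(1−δ) ⇒ δ ≥ 12/26 = 6/13.
Ivora: cooperation gives 17 each period; deviation gives 32 once then 11 forever.
  δ ≥ 15/21 = 5/7.
Both must hold, so the binding constraint is Ivora's: δ ≥ 5/7.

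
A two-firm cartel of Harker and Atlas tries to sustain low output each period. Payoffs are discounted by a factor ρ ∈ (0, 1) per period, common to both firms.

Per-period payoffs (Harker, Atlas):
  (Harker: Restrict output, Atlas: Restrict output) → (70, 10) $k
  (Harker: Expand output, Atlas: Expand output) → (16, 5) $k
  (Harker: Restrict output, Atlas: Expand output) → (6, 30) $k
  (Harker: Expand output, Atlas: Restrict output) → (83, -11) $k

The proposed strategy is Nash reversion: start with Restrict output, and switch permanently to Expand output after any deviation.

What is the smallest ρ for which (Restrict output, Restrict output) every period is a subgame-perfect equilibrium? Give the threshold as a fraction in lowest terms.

For Harker: deviation gain 83−70 = 13, per-period punishment loss 70−16 = 54. IC gives ρ ≥ 13/67.
For Atlas: gain 20, loss 5 per period, so ρ ≥ 20/25 = 4/5.
The tighter constraint is Atlas's, so cooperation needs ρ ≥ 4/5.

4/5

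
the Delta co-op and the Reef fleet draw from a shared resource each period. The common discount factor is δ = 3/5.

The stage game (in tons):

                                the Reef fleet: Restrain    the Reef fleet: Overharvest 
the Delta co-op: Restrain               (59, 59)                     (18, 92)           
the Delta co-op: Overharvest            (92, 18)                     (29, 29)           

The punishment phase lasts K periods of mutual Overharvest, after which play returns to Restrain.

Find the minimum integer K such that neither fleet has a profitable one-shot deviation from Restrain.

3

Need Σ_{k=1}^{K} δ^k ≥ (92−59)/(59−29) = 1.1000 at δ = 3/5.
At K = 2 the sum is 0.9600 < 1.1000; at K = 3 it is 1.1760 ≥ 1.1000.
So the minimum punishment length is K = 3.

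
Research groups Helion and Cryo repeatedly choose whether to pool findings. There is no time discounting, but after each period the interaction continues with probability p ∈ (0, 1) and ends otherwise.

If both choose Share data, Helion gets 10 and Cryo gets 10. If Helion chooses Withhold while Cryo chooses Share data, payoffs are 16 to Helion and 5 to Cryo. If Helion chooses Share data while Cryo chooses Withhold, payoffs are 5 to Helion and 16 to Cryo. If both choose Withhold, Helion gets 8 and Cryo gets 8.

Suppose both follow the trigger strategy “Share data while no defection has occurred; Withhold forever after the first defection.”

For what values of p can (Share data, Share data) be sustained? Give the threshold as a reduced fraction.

3/4

With no time discounting, the continuation probability p plays the role of the discount factor.
Grim-trigger IC: 10/(1−p) ≥ 16 + 8p/(1−p) ⇒ p ≥ (16−10)/(16−8) = 3/4.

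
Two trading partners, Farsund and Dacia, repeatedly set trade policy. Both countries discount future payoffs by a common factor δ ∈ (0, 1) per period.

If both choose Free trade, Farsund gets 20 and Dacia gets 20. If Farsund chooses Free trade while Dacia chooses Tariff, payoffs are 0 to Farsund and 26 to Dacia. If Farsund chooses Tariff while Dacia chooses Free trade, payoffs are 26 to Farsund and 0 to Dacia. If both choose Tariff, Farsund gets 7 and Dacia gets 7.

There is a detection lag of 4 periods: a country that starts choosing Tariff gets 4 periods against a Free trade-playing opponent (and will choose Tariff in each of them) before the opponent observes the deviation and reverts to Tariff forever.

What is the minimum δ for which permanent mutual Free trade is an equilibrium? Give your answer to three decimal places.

A deviator earns 26 for 4 periods, then 7 forever; cooperating earns 20 forever. Multiplying the IC by (1−δ):
20 ≥ 26(1−δ^4) + 7δ^4, so 19·δ^4 ≥ 6 and δ^4 ≥ 6/19.
δ ≥ (6/19)^(1/4) ≈ 0.750.

0.750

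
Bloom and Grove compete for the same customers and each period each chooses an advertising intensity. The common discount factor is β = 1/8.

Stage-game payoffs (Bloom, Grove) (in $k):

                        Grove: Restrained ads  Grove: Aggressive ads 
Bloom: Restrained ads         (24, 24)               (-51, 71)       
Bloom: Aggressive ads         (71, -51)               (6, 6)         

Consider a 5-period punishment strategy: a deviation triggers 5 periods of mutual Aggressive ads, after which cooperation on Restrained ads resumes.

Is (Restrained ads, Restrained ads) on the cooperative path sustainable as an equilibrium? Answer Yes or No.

No

IC: β+…+β^5 ≥ (71−24)/(24−6) = 47/18.
At β = 1/8: partial sum = 0.1429 < 2.6111. Cooperation not sustainable.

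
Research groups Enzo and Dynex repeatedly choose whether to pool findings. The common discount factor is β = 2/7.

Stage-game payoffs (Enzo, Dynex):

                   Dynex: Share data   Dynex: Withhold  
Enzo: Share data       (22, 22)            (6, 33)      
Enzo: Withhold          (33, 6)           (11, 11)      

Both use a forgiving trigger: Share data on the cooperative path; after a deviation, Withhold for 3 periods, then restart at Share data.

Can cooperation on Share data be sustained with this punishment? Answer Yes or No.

IC: β+…+β^3 ≥ (33−22)/(22−11) = 1.
At β = 2/7: partial sum = 0.3907 < 1.0000. Cooperation not sustainable.

No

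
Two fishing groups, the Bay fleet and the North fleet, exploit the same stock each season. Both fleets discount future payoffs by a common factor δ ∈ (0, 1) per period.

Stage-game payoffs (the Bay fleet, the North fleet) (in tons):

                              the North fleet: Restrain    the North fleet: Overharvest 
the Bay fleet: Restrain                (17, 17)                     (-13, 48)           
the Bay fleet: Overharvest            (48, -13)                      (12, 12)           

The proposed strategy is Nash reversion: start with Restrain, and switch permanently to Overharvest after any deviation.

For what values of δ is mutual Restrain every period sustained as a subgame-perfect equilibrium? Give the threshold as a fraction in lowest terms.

31/36

Cooperation forever yields 17 each period: 17/(1−δ).
Deviating yields 48 once, then 12 forever: 48 + 12δ/(1−δ).
No profitable deviation requires 17/(1−δ) ≥ 48 + 12δ/(1−δ).
Multiplying by (1−δ): 17 ≥ 48(1−δ) + 12δ = 48 − 36δ.
So 36δ ≥ 31, i.e. δ ≥ 31/36.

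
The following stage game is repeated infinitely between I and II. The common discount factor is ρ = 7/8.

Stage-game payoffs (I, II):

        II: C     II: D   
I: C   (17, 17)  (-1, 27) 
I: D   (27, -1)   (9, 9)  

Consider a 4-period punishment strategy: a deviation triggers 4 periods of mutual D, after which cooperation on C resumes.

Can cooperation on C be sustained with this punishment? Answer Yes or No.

Yes

A one-shot deviation gives 27 now, then 9 for 4 periods, then back to 17.
Gain from deviating: (27−17) today; loss: (17−9) in each of the next 4 periods.
No-deviation condition: (17−9)(ρ+…+ρ^4) ≥ 27−17, i.e. ρ+…+ρ^4 ≥ 5/4.
At ρ = 7/8: ρ+…+ρ^4 = 2.8967 ≥ 1.2500.
So cooperation is sustainable.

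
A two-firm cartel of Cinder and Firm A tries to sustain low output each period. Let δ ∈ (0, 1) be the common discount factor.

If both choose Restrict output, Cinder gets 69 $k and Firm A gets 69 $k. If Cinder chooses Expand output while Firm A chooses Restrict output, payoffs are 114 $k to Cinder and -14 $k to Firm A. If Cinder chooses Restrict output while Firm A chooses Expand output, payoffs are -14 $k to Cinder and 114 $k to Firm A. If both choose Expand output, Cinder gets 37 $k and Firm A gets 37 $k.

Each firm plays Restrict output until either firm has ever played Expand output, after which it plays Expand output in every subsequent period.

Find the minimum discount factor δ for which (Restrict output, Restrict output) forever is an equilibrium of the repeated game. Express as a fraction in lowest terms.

69/(1−δ) ≥ 114 + 37δ/(1−δ)
69 ≥ 114 − 77δ
δ ≥ 45/77.

45/77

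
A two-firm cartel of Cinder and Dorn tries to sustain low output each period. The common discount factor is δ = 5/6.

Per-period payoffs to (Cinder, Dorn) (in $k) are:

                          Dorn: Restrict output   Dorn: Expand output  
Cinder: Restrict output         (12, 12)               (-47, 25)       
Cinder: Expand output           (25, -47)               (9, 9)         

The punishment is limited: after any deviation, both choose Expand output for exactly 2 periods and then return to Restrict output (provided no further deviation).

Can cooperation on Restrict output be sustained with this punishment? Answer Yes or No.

IC: δ+…+δ^2 ≥ (25−12)/(12−9) = 13/3.
At δ = 5/6: partial sum = 1.5278 < 4.3333. Cooperation not sustainable.

No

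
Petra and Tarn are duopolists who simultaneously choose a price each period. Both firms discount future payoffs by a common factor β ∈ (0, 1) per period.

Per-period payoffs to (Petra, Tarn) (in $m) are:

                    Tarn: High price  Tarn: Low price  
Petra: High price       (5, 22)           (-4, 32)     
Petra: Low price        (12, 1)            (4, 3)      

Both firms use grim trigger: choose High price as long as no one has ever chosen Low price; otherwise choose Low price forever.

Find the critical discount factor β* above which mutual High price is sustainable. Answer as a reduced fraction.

7/8

Petra's threshold: (12−5)/(12−4) = 7/8.
Tarn's threshold: (32−22)/(32−3) = 10/29.
7/8 > 10/29, so Petra binds and β* = 7/8.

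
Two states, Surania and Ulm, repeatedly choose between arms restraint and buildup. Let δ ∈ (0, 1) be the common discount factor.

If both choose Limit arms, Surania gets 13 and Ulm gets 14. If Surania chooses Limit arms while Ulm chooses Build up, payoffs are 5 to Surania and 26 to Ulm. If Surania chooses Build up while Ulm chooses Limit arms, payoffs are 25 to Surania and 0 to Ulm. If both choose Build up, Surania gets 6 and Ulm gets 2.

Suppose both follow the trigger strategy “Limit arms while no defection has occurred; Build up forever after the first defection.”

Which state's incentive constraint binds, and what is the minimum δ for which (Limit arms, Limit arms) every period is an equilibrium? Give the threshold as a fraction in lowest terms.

Surania; δ ≥ 12/19

For Surania: deviation gain 25−13 = 12, per-period punishment loss 13−6 = 7. IC gives δ ≥ 12/19.
For Ulm: gain 12, loss 12 per period, so δ ≥ 12/24 = 1/2.
The tighter constraint is Surania's, so cooperation needs δ ≥ 12/19.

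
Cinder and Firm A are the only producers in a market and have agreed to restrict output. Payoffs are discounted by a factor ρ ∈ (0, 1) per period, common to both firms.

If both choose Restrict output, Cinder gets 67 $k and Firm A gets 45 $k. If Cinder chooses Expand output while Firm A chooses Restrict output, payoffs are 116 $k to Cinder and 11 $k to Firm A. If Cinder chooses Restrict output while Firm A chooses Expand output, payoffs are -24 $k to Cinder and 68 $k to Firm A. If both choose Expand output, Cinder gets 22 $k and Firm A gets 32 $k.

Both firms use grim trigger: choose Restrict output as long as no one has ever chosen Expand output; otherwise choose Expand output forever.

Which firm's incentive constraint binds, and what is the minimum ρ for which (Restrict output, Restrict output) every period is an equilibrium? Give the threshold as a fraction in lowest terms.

Cinder: cooperation gives 67 each period; deviation gives 116 once then 22 forever.
  67/(1−ρ) ≥ 116 + 22ρ/(1−ρ) ⇒ ρ ≥ 49/94.
Firm A: cooperation gives 45 each period; deviation gives 68 once then 32 forever.
  ρ ≥ 23/36.
Both must hold, so the binding constraint is Firm A's: ρ ≥ 23/36.

Firm A; ρ ≥ 23/36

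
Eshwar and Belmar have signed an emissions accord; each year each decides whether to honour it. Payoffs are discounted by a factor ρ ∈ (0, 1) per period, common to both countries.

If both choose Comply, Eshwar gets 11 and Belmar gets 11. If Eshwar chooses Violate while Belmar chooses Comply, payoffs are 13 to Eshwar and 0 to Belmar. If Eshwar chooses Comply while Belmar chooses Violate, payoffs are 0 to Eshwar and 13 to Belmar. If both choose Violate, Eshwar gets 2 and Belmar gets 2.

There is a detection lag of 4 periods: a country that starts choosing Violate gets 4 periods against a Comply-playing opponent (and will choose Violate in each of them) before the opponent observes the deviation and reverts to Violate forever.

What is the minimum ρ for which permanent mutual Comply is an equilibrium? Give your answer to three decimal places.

0.653

The best deviation is to choose Violate for all 4 undetected periods, earning 13 each, then 2 forever once detected.
Deviation value: 13(1−ρ^4)/(1−ρ) + 2ρ^4/(1−ρ); cooperation value: 11/(1−ρ).
IC: 11 ≥ 13(1−ρ^4) + 2ρ^4 = 13 − 11ρ^4.
So ρ^4 ≥ 2/11, giving ρ ≥ (2/11)^(1/4) ≈ 0.653.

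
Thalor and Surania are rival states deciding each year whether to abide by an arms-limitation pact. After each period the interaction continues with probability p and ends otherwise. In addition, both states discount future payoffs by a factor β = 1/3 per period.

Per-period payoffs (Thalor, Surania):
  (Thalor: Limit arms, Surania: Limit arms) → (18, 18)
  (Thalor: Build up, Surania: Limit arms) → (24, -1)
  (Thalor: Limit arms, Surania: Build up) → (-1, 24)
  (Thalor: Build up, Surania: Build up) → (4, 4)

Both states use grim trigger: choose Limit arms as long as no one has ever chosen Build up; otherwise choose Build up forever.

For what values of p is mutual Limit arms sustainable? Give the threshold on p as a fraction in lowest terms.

9/10

With continuation probability p and discount β, the effective per-period discount factor is βp.
Grim-trigger IC: βp ≥ (24−18)/(24−4) = 3/10.
So p ≥ (3/10)/(1/3) = 9/10.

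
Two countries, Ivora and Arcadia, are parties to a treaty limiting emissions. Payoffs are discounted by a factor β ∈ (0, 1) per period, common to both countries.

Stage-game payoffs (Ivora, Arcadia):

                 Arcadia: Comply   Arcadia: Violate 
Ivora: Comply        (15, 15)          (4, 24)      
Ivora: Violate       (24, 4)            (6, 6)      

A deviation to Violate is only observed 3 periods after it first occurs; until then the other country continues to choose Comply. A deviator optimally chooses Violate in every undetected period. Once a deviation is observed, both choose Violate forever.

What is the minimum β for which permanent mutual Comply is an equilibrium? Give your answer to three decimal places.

A deviator earns 24 for 3 periods, then 6 forever; cooperating earns 15 forever. Multiplying the IC by (1−β):
15 ≥ 24(1−β^3) + 6β^3, so 18·β^3 ≥ 9 and β^3 ≥ 1/2.
β ≥ (1/2)^(1/3) ≈ 0.794.

0.794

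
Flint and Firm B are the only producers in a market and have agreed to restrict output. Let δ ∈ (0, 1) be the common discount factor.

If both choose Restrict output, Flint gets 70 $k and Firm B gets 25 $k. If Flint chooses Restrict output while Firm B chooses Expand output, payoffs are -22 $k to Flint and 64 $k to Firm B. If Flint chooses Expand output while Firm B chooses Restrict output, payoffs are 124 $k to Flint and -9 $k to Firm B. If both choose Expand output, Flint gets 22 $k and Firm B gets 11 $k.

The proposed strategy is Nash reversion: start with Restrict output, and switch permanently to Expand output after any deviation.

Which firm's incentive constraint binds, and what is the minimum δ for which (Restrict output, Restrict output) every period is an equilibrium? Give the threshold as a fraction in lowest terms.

Flint: cooperation gives 70 each period; deviation gives 124 once then 22 forever.
  70/(1−δ) ≥ 124 + 22δ/(1−δ) ⇒ δ ≥ 54/102 = 9/17.
Firm B: cooperation gives 25 each period; deviation gives 64 once then 11 forever.
  δ ≥ 39/53.
Both must hold, so the binding constraint is Firm B's: δ ≥ 39/53.

Firm B; δ ≥ 39/53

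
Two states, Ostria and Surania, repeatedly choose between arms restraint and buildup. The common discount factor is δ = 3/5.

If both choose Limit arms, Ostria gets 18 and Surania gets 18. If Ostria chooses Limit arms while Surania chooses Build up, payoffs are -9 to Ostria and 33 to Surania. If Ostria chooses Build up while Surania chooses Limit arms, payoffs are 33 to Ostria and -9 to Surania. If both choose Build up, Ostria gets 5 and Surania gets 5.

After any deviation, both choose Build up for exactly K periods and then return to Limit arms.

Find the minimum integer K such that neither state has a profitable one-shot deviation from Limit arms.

3

No profitable deviation requires (18−5)(δ+…+δ^K) ≥ 33−18, i.e. δ+…+δ^K ≥ 15/13 ≈ 1.1538.
With δ = 3/5, the partial sums are K=1: 0.6000, K=2: 0.9600, K=3: 1.1760.
K = 3 is the first length at which the sum reaches 1.1538.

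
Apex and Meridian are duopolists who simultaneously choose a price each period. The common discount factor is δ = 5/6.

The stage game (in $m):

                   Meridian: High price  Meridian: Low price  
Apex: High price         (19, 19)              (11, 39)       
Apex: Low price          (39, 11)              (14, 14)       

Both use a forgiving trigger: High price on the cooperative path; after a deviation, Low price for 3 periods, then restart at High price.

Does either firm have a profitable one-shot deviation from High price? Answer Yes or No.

IC: δ+…+δ^3 ≥ (39−19)/(19−14) = 4.
At δ = 5/6: partial sum = 2.1065 < 4.0000. Cooperation not sustainable.

Yes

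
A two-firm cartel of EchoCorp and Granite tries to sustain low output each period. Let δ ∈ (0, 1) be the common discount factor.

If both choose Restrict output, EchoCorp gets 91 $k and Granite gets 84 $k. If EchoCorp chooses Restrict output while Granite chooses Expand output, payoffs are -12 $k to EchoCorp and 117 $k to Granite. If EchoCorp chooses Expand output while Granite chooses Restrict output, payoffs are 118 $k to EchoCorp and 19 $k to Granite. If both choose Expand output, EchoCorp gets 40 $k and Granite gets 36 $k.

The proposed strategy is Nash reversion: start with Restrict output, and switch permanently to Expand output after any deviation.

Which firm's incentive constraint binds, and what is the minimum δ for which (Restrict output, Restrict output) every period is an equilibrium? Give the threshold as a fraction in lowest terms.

For EchoCorp: deviation gain 118−91 = 27, per-period punishment loss 91−40 = 51. IC gives δ ≥ 27/78 = 9/26.
For Granite: gain 33, loss 48 per period, so δ ≥ 33/81 = 11/27.
The tighter constraint is Granite's, so cooperation needs δ ≥ 11/27.

Granite; δ ≥ 11/27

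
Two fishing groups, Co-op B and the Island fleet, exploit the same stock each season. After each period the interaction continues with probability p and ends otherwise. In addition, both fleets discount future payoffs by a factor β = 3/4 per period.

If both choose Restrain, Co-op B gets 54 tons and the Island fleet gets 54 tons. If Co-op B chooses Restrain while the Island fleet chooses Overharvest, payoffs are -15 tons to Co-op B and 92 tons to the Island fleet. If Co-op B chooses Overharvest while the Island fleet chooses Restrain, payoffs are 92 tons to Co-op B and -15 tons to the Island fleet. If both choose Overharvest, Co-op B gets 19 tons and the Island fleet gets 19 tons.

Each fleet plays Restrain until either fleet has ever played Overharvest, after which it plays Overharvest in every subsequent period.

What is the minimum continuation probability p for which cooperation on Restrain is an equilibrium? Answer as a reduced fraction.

152/219

Expected continuation weight on next period's payoff is β·p = 3/4·p, which plays the role of the discount factor.
Cooperation requires 3/4·p ≥ (92−54)/(92−19) = 38/73, hence p ≥ 152/219.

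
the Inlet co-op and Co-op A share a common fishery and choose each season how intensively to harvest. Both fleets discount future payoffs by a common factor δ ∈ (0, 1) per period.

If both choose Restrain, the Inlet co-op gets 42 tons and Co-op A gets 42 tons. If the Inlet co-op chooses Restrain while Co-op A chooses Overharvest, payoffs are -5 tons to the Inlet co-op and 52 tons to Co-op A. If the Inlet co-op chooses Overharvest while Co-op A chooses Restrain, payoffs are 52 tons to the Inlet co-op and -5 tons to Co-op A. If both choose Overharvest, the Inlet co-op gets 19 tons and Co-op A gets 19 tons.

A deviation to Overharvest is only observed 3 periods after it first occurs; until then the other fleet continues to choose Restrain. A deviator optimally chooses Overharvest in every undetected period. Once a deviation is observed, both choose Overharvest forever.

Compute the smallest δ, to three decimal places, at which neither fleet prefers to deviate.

0.672

Deviating for the 3 undetected periods gains 52−42 = 10 per period over cooperation, then loses 42−19 = 23 per period forever once punishment starts.
Gain: 10(1 + δ + … + δ^2); loss: 23·δ^3/(1−δ).
No profitable deviation ⇔ 10(1−δ^3) ≤ 23·δ^3, i.e. δ^3 ≥ 10/(10+23) = 10/33.
Hence δ ≥ (10/33)^(1/3) ≈ 0.672.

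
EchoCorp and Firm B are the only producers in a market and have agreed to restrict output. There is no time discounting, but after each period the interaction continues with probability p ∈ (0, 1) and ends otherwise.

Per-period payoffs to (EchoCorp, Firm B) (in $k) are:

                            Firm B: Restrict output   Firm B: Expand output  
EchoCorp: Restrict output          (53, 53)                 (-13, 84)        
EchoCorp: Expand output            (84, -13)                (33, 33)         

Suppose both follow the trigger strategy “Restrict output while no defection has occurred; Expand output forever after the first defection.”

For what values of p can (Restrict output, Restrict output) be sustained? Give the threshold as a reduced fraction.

31/51

With no time discounting, the continuation probability p plays the role of the discount factor.
Grim-trigger IC: 53/(1−p) ≥ 84 + 33p/(1−p) ⇒ p ≥ (84−53)/(84−33) = 31/51.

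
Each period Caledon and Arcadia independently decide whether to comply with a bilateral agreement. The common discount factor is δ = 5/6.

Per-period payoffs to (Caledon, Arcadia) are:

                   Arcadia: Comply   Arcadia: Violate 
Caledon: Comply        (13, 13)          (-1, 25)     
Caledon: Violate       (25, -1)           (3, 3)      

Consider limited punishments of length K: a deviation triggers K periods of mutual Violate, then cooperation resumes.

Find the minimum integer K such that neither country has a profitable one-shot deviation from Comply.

Need Σ_{k=1}^{K} δ^k ≥ (25−13)/(13−3) = 1.2000 at δ = 5/6.
At K = 1 the sum is 0.8333 < 1.2000; at K = 2 it is 1.5278 ≥ 1.2000.
So the minimum punishment length is K = 2.

2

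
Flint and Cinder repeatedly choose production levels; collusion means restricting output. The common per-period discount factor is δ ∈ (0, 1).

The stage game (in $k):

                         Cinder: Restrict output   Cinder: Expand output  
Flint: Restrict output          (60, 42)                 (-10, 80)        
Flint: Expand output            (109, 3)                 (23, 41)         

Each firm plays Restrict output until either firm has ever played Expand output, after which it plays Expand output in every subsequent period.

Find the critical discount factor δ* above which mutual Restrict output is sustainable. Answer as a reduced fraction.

38/39

Flint's threshold: (109−60)/(109−23) = 49/86.
Cinder's threshold: (80−42)/(80−41) = 38/39.
49/86 < 38/39, so Cinder binds and δ* = 38/39.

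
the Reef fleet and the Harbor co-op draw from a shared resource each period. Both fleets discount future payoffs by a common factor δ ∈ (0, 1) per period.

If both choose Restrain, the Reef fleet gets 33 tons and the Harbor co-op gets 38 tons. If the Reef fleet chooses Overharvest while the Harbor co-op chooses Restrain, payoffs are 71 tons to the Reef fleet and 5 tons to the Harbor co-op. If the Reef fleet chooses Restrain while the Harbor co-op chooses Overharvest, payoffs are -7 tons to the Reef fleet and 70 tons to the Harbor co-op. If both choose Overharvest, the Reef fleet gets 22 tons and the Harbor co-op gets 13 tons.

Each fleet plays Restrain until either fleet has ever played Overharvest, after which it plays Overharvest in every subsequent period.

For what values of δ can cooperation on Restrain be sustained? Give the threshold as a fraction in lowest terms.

38/49

the Reef fleet: cooperation gives 33 each period; deviation gives 71 once then 22 forever.
  33/(1−δ) ≥ 71 + 22δ/(1−δ) ⇒ δ ≥ 38/49.
the Harbor co-op: cooperation gives 38 each period; deviation gives 70 once then 13 forever.
  δ ≥ 32/57.
Both must hold, so the binding constraint is the Reef fleet's: δ ≥ 38/49.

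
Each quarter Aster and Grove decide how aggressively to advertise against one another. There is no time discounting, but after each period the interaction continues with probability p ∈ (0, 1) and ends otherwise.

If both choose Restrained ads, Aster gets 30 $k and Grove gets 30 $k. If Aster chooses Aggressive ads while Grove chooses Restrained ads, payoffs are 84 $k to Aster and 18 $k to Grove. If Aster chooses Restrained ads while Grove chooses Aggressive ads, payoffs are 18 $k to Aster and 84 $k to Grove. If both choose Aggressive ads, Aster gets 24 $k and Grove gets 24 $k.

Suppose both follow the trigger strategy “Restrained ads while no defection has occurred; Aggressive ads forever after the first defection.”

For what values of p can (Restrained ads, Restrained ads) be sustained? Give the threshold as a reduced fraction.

9/10

Expected cooperation value is 30 + p·30 + p²·30 + … = 30/(1−p); deviation gives 84 + p·24/(1−p).
30 ≥ 84(1−p) + 24p ⇒ 60p ≥ 54 ⇒ p ≥ 54/60 = 9/10.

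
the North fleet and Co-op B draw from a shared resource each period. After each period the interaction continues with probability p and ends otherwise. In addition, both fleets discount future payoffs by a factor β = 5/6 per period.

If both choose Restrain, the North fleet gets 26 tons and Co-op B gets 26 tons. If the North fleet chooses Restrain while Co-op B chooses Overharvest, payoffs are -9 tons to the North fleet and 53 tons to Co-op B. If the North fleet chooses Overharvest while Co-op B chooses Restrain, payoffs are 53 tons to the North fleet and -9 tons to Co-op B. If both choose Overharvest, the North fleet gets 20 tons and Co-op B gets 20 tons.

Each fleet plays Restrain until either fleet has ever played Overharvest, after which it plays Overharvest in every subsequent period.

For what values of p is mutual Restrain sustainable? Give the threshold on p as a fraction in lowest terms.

With continuation probability p and discount β, the effective per-period discount factor is βp.
Grim-trigger IC: βp ≥ (53−26)/(53−20) = 9/11.
So p ≥ (9/11)/(5/6) = 54/55.

54/55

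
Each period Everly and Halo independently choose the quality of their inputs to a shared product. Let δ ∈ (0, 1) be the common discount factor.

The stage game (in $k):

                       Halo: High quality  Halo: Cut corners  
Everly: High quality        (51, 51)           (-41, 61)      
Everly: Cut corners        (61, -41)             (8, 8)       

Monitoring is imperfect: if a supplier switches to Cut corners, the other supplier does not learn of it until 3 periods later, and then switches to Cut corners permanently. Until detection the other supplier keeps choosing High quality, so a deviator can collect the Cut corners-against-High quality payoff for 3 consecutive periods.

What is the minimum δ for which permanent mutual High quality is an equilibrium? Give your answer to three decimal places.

A deviator earns 61 for 3 periods, then 8 forever; cooperating earns 51 forever. Multiplying the IC by (1−δ):
51 ≥ 61(1−δ^3) + 8δ^3, so 53·δ^3 ≥ 10 and δ^3 ≥ 10/53.
δ ≥ (10/53)^(1/3) ≈ 0.574.

0.574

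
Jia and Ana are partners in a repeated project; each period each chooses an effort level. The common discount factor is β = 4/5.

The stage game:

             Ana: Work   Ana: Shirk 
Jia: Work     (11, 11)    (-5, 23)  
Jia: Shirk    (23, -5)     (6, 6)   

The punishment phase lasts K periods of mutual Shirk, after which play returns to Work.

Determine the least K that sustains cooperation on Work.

No profitable deviation requires (11−6)(β+…+β^K) ≥ 23−11, i.e. β+…+β^K ≥ 12/5 ≈ 2.4000.
With β = 4/5, the partial sums are K=1: 0.8000, K=2: 1.4400, K=3: 1.9520, K=4: 2.3616, K=5: 2.6893.
K = 5 is the first length at which the sum reaches 2.4000.

5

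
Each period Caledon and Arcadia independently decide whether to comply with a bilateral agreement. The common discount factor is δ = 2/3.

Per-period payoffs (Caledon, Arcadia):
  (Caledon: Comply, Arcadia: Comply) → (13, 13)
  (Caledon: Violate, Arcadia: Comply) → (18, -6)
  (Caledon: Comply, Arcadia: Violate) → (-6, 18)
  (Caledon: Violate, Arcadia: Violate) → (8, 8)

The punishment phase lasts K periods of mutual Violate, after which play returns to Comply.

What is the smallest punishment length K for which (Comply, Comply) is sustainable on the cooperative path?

No profitable deviation requires (13−8)(δ+…+δ^K) ≥ 18−13, i.e. δ+…+δ^K ≥ 1 ≈ 1.0000.
With δ = 2/3, the partial sums are K=1: 0.6667, K=2: 1.1111.
K = 2 is the first length at which the sum reaches 1.0000.

2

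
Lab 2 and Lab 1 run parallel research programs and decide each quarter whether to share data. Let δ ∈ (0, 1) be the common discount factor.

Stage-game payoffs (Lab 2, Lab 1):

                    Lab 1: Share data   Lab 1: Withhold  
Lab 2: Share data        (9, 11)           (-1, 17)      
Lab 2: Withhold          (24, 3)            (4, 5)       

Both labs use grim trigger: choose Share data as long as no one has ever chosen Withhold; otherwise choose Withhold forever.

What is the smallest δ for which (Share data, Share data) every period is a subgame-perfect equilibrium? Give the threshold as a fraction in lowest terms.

Lab 2: cooperation gives 9 each period; deviation gives 24 once then 4 forever.
  9/(1−δ) ≥ 24 + 4δ/(1−δ) ⇒ δ ≥ 15/20 = 3/4.
Lab 1: cooperation gives 11 each period; deviation gives 17 once then 5 forever.
  δ ≥ 6/12 = 1/2.
Both must hold, so the binding constraint is Lab 2's: δ ≥ 3/4.

3/4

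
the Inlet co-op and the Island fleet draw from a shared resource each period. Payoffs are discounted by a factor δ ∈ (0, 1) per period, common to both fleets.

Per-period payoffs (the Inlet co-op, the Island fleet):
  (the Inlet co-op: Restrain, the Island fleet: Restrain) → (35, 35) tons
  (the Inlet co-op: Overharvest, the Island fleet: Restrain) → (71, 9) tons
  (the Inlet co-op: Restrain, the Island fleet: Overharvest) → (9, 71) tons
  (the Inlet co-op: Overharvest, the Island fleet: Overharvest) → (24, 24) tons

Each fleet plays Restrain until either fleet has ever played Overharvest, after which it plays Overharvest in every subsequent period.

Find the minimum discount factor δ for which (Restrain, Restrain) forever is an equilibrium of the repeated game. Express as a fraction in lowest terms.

36/47

35/(1−δ) ≥ 71 + 24δ/(1−δ)
35 ≥ 71 − 47δ
δ ≥ 36/47.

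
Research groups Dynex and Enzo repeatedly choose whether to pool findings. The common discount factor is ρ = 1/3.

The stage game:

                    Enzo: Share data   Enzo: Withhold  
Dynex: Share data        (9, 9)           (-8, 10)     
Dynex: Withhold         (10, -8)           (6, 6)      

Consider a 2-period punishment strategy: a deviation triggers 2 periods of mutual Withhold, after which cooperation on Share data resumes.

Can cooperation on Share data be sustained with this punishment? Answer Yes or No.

A one-shot deviation gives 10 now, then 6 for 2 periods, then back to 9.
Gain from deviating: (10−9) today; loss: (9−6) in each of the next 2 periods.
No-deviation condition: (9−6)(ρ+…+ρ^2) ≥ 10−9, i.e. ρ+…+ρ^2 ≥ 1/3.
At ρ = 1/3: ρ+…+ρ^2 = 0.4444 ≥ 0.3333.
So cooperation is sustainable.

Yes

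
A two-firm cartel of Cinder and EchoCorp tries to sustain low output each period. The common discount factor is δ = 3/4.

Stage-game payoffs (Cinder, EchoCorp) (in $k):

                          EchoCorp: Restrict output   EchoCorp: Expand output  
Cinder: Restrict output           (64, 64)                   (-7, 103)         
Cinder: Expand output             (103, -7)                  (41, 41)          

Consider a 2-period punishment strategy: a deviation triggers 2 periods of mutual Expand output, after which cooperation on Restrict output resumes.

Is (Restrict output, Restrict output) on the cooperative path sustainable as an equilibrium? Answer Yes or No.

IC: δ+…+δ^2 ≥ (103−64)/(64−41) = 39/23.
At δ = 3/4: partial sum = 1.3125 < 1.6957. Cooperation not sustainable.

No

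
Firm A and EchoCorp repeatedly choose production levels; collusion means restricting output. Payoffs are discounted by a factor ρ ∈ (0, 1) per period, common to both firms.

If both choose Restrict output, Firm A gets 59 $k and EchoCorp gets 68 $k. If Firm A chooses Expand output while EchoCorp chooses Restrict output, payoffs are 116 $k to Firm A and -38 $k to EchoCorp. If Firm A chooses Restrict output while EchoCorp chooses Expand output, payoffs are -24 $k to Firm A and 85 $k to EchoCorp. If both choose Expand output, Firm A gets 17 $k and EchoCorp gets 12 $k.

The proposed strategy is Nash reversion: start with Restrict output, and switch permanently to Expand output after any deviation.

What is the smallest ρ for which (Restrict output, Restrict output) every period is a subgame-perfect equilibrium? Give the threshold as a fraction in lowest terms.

Firm A's threshold: (116−59)/(116−17) = 19/33.
EchoCorp's threshold: (85−68)/(85−12) = 17/73.
19/33 > 17/73, so Firm A binds and ρ* = 19/33.

19/33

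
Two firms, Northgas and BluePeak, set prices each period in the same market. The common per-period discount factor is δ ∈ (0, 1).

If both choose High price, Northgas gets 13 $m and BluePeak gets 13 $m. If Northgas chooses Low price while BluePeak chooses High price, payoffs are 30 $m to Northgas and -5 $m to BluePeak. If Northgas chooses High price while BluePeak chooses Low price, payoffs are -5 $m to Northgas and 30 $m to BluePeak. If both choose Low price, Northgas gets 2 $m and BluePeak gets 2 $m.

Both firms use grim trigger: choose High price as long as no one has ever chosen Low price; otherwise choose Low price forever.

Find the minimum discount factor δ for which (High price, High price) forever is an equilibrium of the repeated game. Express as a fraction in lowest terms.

Under grim trigger the critical discount factor is (T−C)/(T−P) with T = 30, C = 13, P = 2.
δ* = (30−13)/(30−2) = 17/28.

17/28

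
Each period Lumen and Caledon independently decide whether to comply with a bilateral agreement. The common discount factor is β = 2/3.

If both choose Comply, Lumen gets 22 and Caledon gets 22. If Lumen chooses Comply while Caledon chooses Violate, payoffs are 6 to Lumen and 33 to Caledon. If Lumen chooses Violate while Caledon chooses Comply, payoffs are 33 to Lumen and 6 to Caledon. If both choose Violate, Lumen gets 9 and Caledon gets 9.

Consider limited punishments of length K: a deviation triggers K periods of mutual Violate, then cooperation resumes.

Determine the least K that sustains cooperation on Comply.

No profitable deviation requires (22−9)(β+…+β^K) ≥ 33−22, i.e. β+…+β^K ≥ 11/13 ≈ 0.8462.
With β = 2/3, the partial sums are K=1: 0.6667, K=2: 1.1111.
K = 2 is the first length at which the sum reaches 0.8462.

2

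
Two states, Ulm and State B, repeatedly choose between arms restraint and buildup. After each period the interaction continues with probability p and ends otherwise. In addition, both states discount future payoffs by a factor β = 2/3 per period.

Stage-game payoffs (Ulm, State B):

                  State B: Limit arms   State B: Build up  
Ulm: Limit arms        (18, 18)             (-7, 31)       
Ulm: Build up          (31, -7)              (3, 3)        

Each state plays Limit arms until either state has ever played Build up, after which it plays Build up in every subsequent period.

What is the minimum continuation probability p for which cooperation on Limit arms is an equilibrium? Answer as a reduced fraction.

39/56

Expected continuation weight on next period's payoff is β·p = 2/3·p, which plays the role of the discount factor.
Cooperation requires 2/3·p ≥ (31−18)/(31−3) = 13/28, hence p ≥ 39/56.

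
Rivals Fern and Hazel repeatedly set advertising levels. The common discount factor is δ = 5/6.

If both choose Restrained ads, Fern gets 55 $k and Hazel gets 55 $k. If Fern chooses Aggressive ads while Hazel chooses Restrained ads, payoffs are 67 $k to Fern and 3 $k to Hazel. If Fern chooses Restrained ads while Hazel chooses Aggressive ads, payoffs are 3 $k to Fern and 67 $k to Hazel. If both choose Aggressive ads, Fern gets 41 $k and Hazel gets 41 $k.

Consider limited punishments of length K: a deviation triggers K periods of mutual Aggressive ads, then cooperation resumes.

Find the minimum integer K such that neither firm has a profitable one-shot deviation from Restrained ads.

IC: δ(1−δ^K)/(1−δ) ≥ (67−55)/(55−41) = 6/7.
With δ = 5/6: need 1 − δ^K ≥ 6/7·(1−5/6)/(5/6), i.e. δ^K ≤ 0.8286.
Since (5/6)^1 = 0.8333 and (5/6)^2 = 0.6944, the smallest such K is 2.

2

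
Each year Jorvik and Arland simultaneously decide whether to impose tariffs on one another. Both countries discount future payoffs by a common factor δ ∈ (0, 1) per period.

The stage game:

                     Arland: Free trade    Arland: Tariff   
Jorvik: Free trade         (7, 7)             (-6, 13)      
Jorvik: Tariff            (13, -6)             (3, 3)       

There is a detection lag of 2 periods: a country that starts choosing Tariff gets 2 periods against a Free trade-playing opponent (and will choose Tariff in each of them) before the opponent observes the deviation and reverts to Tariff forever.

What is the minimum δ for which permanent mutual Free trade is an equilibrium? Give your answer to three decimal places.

0.775

A deviator earns 13 for 2 periods, then 3 forever; cooperating earns 7 forever. Multiplying the IC by (1−δ):
7 ≥ 13(1−δ^2) + 3δ^2, so 10·δ^2 ≥ 6 and δ^2 ≥ 3/5.
δ ≥ (3/5)^(1/2) ≈ 0.775.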